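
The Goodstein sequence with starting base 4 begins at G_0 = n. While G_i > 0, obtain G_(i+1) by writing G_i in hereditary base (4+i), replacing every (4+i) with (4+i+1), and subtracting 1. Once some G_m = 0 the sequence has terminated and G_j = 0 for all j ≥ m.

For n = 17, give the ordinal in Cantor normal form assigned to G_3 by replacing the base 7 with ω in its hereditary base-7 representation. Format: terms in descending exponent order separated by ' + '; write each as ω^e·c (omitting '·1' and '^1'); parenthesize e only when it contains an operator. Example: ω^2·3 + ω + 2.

(0) 17|_4 = 4^2 + 1 ↦ 5^2 + 1|_5 = 26 ⇒ 25
(1) 25|_5 = 5^2 ↦ 6^2|_6 = 36 ⇒ 35
(2) 35|_6 = 5·6 + 5 ↦ 5·7 + 5|_7 = 40 ⇒ 39
(3) 39|_7 = 5·7 + 4 ↦ 5·8 + 4|_8 = 44 ⇒ 43

ω·5 + 4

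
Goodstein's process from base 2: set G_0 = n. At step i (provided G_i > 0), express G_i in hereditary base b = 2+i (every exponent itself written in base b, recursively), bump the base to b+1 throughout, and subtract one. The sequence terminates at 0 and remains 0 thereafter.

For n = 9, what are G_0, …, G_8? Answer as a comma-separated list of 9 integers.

9, 81, 1023, 9842, 140743, 2471826, 50333399, 1162263921, 30000003325

base 2: 9 = 2^(2 + 1) + 1; at 3: 3^(3 + 1) + 1 = 82; next = 81
base 3: 81 = 3^(3 + 1); at 4: 4^(4 + 1) = 1024; next = 1023
base 4: 1023 = 3·4^4 + 3·4^3 + 3·4^2 + 3·4 + 3; at 5: 3·5^5 + 3·5^3 + 3·5^2 + 3·5 + 3 = 9843; next = 9842
base 5: 9842 = 3·5^5 + 3·5^3 + 3·5^2 + 3·5 + 2; at 6: 3·6^6 + 3·6^3 + 3·6^2 + 3·6 + 2 = 140744; next = 140743
base 6: 140743 = 3·6^6 + 3·6^3 + 3·6^2 + 3·6 + 1; at 7: 3·7^7 + 3·7^3 + 3·7^2 + 3·7 + 1 = 2471827; next = 2471826
base 7: 2471826 = 3·7^7 + 3·7^3 + 3·7^2 + 3·7; at 8: 3·8^8 + 3·8^3 + 3·8^2 + 3·8 = 50333400; next = 50333399
base 8: 50333399 = 3·8^8 + 3·8^3 + 3·8^2 + 2·8 + 7; at 9: 3·9^9 + 3·9^3 + 3·9^2 + 2·9 + 7 = 1162263922; next = 1162263921
base 9: 1162263921 = 3·9^9 + 3·9^3 + 3·9^2 + 2·9 + 6; at 10: 3·10^10 + 3·10^3 + 3·10^2 + 2·10 + 6 = 30000003326; next = 30000003325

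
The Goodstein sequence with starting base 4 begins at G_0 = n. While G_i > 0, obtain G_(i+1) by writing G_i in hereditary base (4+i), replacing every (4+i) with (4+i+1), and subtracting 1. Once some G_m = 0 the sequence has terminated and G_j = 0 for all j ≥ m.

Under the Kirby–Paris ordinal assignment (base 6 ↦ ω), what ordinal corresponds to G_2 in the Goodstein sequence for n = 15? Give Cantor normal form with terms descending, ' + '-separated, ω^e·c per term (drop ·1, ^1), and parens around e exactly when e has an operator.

ω·3 + 1

[0] 15 ≡ 3·4 + 3 (base 4). Lift 5: 18. −1: 17.
[1] 17 ≡ 3·5 + 2 (base 5). Lift 6: 20. −1: 19.
[2] 19 ≡ 3·6 + 1 (base 6). Lift 7: 22. −1: 21.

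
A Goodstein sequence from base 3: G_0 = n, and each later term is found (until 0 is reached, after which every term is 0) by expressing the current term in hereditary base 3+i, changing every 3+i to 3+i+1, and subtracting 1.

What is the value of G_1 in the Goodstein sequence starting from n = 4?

4

[0] 4 ≡ 3 + 1 (base 3). Lift 4: 5. −1: 4.
[1] 4 ≡ 4 (base 4). Lift 5: 5. −1: 4.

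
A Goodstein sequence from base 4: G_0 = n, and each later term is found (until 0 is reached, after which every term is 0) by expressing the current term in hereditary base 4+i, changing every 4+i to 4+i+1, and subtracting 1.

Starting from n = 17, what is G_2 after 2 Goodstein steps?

35

(0) 17|_4 = 4^2 + 1 ↦ 5^2 + 1|_5 = 26 ⇒ 25
(1) 25|_5 = 5^2 ↦ 6^2|_6 = 36 ⇒ 35
(2) 35|_6 = 5·6 + 5 ↦ 5·7 + 5|_7 = 40 ⇒ 39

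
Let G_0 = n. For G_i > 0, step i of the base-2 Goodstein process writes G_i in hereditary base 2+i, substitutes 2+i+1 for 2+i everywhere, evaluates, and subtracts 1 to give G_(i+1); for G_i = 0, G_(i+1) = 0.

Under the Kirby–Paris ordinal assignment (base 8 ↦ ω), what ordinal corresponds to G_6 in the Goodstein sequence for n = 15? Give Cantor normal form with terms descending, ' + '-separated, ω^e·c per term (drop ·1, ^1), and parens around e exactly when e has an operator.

[0] 15 ≡ 2^(2 + 1) + 2^2 + 2 + 1 (base 2). Lift 3: 112. −1: 111.
[1] 111 ≡ 3^(3 + 1) + 3^3 + 3 (base 3). Lift 4: 1284. −1: 1283.
[2] 1283 ≡ 4^(4 + 1) + 4^4 + 3 (base 4). Lift 5: 18753. −1: 18752.
[3] 18752 ≡ 5^(5 + 1) + 5^5 + 2 (base 5). Lift 6: 326594. −1: 326593.
[4] 326593 ≡ 6^(6 + 1) + 6^6 + 1 (base 6). Lift 7: 6588345. −1: 6588344.
[5] 6588344 ≡ 7^(7 + 1) + 7^7 (base 7). Lift 8: 150994944. −1: 150994943.
[6] 150994943 ≡ 8^(8 + 1) + 7·8^7 + 7·8^6 + 7·8^5 + 7·8^4 + 7·8^3 + 7·8^2 + 7·8 + 7 (base 8). Lift 9: 3524450281. −1: 3524450280.

ω^(ω + 1) + ω^7·7 + ω^6·7 + ω^5·7 + ω^4·7 + ω^3·7 + ω^2·7 + ω·7 + 7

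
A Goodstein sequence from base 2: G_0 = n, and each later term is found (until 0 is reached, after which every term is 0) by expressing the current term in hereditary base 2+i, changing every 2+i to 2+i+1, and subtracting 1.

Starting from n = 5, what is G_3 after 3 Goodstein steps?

G_0 = 5. HB_2(5) = 2^2 + 1. Bump = 28. G_1 = 27.
G_1 = 27. HB_3(27) = 3^3. Bump = 256. G_2 = 255.
G_2 = 255. HB_4(255) = 3·4^3 + 3·4^2 + 3·4 + 3. Bump = 468. G_3 = 467.
G_3 = 467. HB_5(467) = 3·5^3 + 3·5^2 + 3·5 + 2. Bump = 776. G_4 = 775.

467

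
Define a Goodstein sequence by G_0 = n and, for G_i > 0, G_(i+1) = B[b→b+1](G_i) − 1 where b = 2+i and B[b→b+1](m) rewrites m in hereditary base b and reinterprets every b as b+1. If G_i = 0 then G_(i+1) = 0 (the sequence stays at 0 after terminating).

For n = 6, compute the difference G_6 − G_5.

(0) 6|_2 = 2^2 + 2 ↦ 3^3 + 3|_3 = 30 ⇒ 29
(1) 29|_3 = 3^3 + 2 ↦ 4^4 + 2|_4 = 258 ⇒ 257
(2) 257|_4 = 4^4 + 1 ↦ 5^5 + 1|_5 = 3126 ⇒ 3125
(3) 3125|_5 = 5^5 ↦ 6^6|_6 = 46656 ⇒ 46655
(4) 46655|_6 = 5·6^5 + 5·6^4 + 5·6^3 + 5·6^2 + 5·6 + 5 ↦ 5·7^5 + 5·7^4 + 5·7^3 + 5·7^2 + 5·7 + 5|_7 = 98040 ⇒ 98039
(5) 98039|_7 = 5·7^5 + 5·7^4 + 5·7^3 + 5·7^2 + 5·7 + 4 ↦ 5·8^5 + 5·8^4 + 5·8^3 + 5·8^2 + 5·8 + 4|_8 = 187244 ⇒ 187243

89204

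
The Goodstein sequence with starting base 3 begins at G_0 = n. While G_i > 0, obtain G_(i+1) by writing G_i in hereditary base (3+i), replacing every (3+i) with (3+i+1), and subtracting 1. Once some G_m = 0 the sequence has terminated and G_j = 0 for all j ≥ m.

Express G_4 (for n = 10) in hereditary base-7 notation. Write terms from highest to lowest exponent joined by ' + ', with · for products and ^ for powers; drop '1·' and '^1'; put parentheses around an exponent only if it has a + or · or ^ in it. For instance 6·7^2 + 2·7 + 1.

base 3: 10 = 3^2 + 1; at 4: 4^2 + 1 = 17; next = 16
base 4: 16 = 4^2; at 5: 5^2 = 25; next = 24
base 5: 24 = 4·5 + 4; at 6: 4·6 + 4 = 28; next = 27
base 6: 27 = 4·6 + 3; at 7: 4·7 + 3 = 31; next = 30
base 7: 30 = 4·7 + 2; at 8: 4·8 + 2 = 34; next = 33

4·7 + 2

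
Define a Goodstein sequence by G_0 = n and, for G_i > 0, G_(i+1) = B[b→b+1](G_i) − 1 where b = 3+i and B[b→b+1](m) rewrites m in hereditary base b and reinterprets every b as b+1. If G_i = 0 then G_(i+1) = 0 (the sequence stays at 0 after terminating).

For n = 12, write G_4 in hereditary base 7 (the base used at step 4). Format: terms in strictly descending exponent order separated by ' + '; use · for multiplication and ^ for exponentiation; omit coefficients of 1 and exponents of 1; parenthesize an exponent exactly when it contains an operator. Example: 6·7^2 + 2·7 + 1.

G_0 = 12. HB_3(12) = 3^2 + 3. Bump = 20. G_1 = 19.
G_1 = 19. HB_4(19) = 4^2 + 3. Bump = 28. G_2 = 27.
G_2 = 27. HB_5(27) = 5^2 + 2. Bump = 38. G_3 = 37.
G_3 = 37. HB_6(37) = 6^2 + 1. Bump = 50. G_4 = 49.

7^2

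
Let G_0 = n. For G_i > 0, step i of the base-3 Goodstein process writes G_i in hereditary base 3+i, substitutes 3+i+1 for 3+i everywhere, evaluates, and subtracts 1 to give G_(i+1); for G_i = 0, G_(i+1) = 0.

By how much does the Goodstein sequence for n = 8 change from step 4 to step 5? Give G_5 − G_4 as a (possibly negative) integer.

0

i=0: 8 = 2·3 + 2 (b=3); 3→4: 2·4 + 2 = 10; 10−1 = 9
i=1: 9 = 2·4 + 1 (b=4); 4→5: 2·5 + 1 = 11; 11−1 = 10
i=2: 10 = 2·5 (b=5); 5→6: 2·6 = 12; 12−1 = 11
i=3: 11 = 6 + 5 (b=6); 6→7: 7 + 5 = 12; 12−1 = 11
i=4: 11 = 7 + 4 (b=7); 7→8: 8 + 4 = 12; 12−1 = 11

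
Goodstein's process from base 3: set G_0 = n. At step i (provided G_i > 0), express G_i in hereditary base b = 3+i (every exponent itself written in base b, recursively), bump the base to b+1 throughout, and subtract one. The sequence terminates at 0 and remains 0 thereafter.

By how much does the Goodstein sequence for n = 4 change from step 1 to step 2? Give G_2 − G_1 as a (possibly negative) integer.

0

G_0=4  [base 3] 3 + 1  →[3↦4]→  4 + 1 = 5  −1 ⇒ G_1=4
G_1=4  [base 4] 4  →[4↦5]→  5 = 5  −1 ⇒ G_2=4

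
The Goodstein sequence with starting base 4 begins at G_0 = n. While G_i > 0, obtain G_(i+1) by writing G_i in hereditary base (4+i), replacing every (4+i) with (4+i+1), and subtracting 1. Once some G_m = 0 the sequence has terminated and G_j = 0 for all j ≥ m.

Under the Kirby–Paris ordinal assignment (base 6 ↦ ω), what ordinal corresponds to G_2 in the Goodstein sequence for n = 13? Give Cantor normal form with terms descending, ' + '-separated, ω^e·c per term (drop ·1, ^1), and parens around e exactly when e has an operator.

G_0=13  [base 4] 3·4 + 1  →[4↦5]→  3·5 + 1 = 16  −1 ⇒ G_1=15
G_1=15  [base 5] 3·5  →[5↦6]→  3·6 = 18  −1 ⇒ G_2=17

ω·2 + 5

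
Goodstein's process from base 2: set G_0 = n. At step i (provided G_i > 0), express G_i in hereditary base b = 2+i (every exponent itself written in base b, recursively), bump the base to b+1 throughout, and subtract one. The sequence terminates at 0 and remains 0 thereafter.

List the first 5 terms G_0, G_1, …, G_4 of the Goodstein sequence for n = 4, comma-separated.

4, 26, 41, 60, 83

[0] 4 ≡ 2^2 (base 2). Lift 3: 27. −1: 26.
[1] 26 ≡ 2·3^2 + 2·3 + 2 (base 3). Lift 4: 42. −1: 41.
[2] 41 ≡ 2·4^2 + 2·4 + 1 (base 4). Lift 5: 61. −1: 60.
[3] 60 ≡ 2·5^2 + 2·5 (base 5). Lift 6: 84. −1: 83.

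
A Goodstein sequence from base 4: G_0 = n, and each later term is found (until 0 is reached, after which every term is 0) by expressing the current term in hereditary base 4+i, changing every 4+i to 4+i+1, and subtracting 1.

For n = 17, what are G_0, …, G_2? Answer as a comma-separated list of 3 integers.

base 4: 17 = 4^2 + 1; at 5: 5^2 + 1 = 26; next = 25
base 5: 25 = 5^2; at 6: 6^2 = 36; next = 35

17, 25, 35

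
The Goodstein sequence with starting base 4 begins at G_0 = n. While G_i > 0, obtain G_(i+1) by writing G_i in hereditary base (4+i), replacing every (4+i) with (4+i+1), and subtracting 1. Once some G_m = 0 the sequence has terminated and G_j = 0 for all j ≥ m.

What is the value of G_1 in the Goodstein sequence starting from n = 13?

15

i=0: 13 = 3·4 + 1 (b=4); 4→5: 3·5 + 1 = 16; 16−1 = 15
i=1: 15 = 3·5 (b=5); 5→6: 3·6 = 18; 18−1 = 17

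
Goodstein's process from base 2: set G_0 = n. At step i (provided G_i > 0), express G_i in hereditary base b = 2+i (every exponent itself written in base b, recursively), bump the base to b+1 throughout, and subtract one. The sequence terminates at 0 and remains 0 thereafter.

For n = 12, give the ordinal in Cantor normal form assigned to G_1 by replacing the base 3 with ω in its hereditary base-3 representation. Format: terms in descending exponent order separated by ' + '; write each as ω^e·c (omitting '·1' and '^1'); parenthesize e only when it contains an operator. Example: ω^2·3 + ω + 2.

ω^(ω + 1) + ω^2·2 + ω·2 + 2

(0) 12|_2 = 2^(2 + 1) + 2^2 ↦ 3^(3 + 1) + 3^3|_3 = 108 ⇒ 107
(1) 107|_3 = 3^(3 + 1) + 2·3^2 + 2·3 + 2 ↦ 4^(4 + 1) + 2·4^2 + 2·4 + 2|_4 = 1066 ⇒ 1065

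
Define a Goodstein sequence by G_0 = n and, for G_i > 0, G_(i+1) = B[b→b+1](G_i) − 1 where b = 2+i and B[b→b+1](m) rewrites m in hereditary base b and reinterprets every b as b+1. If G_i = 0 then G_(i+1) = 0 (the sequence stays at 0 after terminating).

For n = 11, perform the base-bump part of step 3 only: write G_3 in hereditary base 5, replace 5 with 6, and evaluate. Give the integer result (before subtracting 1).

(0) 11|_2 = 2^(2 + 1) + 2 + 1 ↦ 3^(3 + 1) + 3 + 1|_3 = 85 ⇒ 84
(1) 84|_3 = 3^(3 + 1) + 3 ↦ 4^(4 + 1) + 4|_4 = 1028 ⇒ 1027
(2) 1027|_4 = 4^(4 + 1) + 3 ↦ 5^(5 + 1) + 3|_5 = 15628 ⇒ 15627

279938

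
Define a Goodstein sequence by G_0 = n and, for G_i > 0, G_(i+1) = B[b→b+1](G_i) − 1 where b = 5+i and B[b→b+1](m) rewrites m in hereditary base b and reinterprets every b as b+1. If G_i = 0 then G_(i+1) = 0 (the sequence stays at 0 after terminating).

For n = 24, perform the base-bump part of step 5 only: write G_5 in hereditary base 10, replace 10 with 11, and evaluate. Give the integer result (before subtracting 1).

G_0 = 24. HB_5(24) = 4·5 + 4. Bump = 28. G_1 = 27.
G_1 = 27. HB_6(27) = 4·6 + 3. Bump = 31. G_2 = 30.
G_2 = 30. HB_7(30) = 4·7 + 2. Bump = 34. G_3 = 33.
G_3 = 33. HB_8(33) = 4·8 + 1. Bump = 37. G_4 = 36.
G_4 = 36. HB_9(36) = 4·9. Bump = 40. G_5 = 39.
G_5 = 39. HB_10(39) = 3·10 + 9. Bump = 42. G_6 = 41.

42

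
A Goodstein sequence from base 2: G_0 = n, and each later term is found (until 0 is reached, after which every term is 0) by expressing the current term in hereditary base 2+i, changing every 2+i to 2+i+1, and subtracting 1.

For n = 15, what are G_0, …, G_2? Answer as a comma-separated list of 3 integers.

15, 111, 1283

(0) 15|_2 = 2^(2 + 1) + 2^2 + 2 + 1 ↦ 3^(3 + 1) + 3^3 + 3 + 1|_3 = 112 ⇒ 111
(1) 111|_3 = 3^(3 + 1) + 3^3 + 3 ↦ 4^(4 + 1) + 4^4 + 4|_4 = 1284 ⇒ 1283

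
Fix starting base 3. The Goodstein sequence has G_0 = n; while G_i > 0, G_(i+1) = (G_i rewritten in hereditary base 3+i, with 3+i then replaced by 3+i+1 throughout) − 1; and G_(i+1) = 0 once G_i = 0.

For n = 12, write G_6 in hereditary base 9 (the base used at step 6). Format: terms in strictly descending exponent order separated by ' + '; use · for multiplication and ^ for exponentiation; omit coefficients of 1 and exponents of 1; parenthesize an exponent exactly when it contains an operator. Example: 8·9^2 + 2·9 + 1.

[0] 12 ≡ 3^2 + 3 (base 3). Lift 4: 20. −1: 19.
[1] 19 ≡ 4^2 + 3 (base 4). Lift 5: 28. −1: 27.
[2] 27 ≡ 5^2 + 2 (base 5). Lift 6: 38. −1: 37.
[3] 37 ≡ 6^2 + 1 (base 6). Lift 7: 50. −1: 49.
[4] 49 ≡ 7^2 (base 7). Lift 8: 64. −1: 63.
[5] 63 ≡ 7·8 + 7 (base 8). Lift 9: 70. −1: 69.

7·9 + 6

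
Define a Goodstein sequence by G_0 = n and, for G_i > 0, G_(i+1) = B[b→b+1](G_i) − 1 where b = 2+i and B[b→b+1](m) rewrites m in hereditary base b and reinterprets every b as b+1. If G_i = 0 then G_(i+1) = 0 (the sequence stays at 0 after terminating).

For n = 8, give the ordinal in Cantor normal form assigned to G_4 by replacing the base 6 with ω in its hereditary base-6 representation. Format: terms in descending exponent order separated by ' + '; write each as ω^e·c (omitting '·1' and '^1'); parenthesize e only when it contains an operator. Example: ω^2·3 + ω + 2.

ω^ω·2 + ω^2·2 + ω + 5

[0] 8 ≡ 2^(2 + 1) (base 2). Lift 3: 81. −1: 80.
[1] 80 ≡ 2·3^3 + 2·3^2 + 2·3 + 2 (base 3). Lift 4: 554. −1: 553.
[2] 553 ≡ 2·4^4 + 2·4^2 + 2·4 + 1 (base 4). Lift 5: 6311. −1: 6310.
[3] 6310 ≡ 2·5^5 + 2·5^2 + 2·5 (base 5). Lift 6: 93396. −1: 93395.
[4] 93395 ≡ 2·6^6 + 2·6^2 + 6 + 5 (base 6). Lift 7: 1647196. −1: 1647195.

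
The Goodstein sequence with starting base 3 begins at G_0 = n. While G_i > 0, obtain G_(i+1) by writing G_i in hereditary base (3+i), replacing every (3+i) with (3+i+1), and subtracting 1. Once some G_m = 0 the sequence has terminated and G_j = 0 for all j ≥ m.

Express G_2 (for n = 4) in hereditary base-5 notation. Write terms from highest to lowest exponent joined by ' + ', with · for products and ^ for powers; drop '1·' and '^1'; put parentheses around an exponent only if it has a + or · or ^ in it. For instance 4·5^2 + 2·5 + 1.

4

i=0: 4 = 3 + 1 (b=3); 3→4: 4 + 1 = 5; 5−1 = 4
i=1: 4 = 4 (b=4); 4→5: 5 = 5; 5−1 = 4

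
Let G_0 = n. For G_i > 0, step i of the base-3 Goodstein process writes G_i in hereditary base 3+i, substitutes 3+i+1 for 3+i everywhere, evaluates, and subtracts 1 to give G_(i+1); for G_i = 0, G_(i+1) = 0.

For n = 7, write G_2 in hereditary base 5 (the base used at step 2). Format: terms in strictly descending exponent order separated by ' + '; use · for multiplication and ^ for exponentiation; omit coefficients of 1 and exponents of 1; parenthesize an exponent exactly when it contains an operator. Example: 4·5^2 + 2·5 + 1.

i=0: 7 = 2·3 + 1 (b=3); 3→4: 2·4 + 1 = 9; 9−1 = 8
i=1: 8 = 2·4 (b=4); 4→5: 2·5 = 10; 10−1 = 9
i=2: 9 = 5 + 4 (b=5); 5→6: 6 + 4 = 10; 10−1 = 9

5 + 4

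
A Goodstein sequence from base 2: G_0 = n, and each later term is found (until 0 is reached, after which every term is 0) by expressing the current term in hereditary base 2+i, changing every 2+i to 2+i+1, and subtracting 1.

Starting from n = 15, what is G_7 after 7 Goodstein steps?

i=0: 15 = 2^(2 + 1) + 2^2 + 2 + 1 (b=2); 2→3: 3^(3 + 1) + 3^3 + 3 + 1 = 112; 112−1 = 111
i=1: 111 = 3^(3 + 1) + 3^3 + 3 (b=3); 3→4: 4^(4 + 1) + 4^4 + 4 = 1284; 1284−1 = 1283
i=2: 1283 = 4^(4 + 1) + 4^4 + 3 (b=4); 4→5: 5^(5 + 1) + 5^5 + 3 = 18753; 18753−1 = 18752
i=3: 18752 = 5^(5 + 1) + 5^5 + 2 (b=5); 5→6: 6^(6 + 1) + 6^6 + 2 = 326594; 326594−1 = 326593
i=4: 326593 = 6^(6 + 1) + 6^6 + 1 (b=6); 6→7: 7^(7 + 1) + 7^7 + 1 = 6588345; 6588345−1 = 6588344
i=5: 6588344 = 7^(7 + 1) + 7^7 (b=7); 7→8: 8^(8 + 1) + 8^8 = 150994944; 150994944−1 = 150994943
i=6: 150994943 = 8^(8 + 1) + 7·8^7 + 7·8^6 + 7·8^5 + 7·8^4 + 7·8^3 + 7·8^2 + 7·8 + 7 (b=8); 8→9: 9^(9 + 1) + 7·9^7 + 7·9^6 + 7·9^5 + 7·9^4 + 7·9^3 + 7·9^2 + 7·9 + 7 = 3524450281; 3524450281−1 = 3524450280

3524450280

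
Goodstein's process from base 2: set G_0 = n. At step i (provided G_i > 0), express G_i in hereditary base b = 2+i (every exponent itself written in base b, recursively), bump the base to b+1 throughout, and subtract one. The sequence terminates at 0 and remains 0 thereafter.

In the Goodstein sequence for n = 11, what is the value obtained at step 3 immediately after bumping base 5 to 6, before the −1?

279938

step 0: 11 = 2^(2 + 1) + 2 + 1; sub 3 for 2: 3^(3 + 1) + 3 + 1; = 85; G_1 = 85−1 = 84
step 1: 84 = 3^(3 + 1) + 3; sub 4 for 3: 4^(4 + 1) + 4; = 1028; G_2 = 1028−1 = 1027
step 2: 1027 = 4^(4 + 1) + 3; sub 5 for 4: 5^(5 + 1) + 3; = 15628; G_3 = 15628−1 = 15627
step 3: 15627 = 5^(5 + 1) + 2; sub 6 for 5: 6^(6 + 1) + 2; = 279938; G_4 = 279938−1 = 279937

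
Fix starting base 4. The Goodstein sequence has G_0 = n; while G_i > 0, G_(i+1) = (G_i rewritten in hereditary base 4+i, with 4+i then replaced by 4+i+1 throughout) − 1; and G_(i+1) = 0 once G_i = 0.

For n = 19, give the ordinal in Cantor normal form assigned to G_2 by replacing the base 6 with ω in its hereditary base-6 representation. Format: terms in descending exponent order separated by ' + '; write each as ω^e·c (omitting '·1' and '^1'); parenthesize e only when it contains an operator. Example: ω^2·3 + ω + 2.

ω^2 + 1

i=0: 19 = 4^2 + 3 (b=4); 4→5: 5^2 + 3 = 28; 28−1 = 27
i=1: 27 = 5^2 + 2 (b=5); 5→6: 6^2 + 2 = 38; 38−1 = 37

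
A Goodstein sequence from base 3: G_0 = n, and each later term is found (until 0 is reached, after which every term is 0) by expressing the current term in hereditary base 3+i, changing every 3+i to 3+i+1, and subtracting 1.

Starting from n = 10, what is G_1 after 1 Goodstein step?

i=0: 10 = 3^2 + 1 (b=3); 3→4: 4^2 + 1 = 17; 17−1 = 16
i=1: 16 = 4^2 (b=4); 4→5: 5^2 = 25; 25−1 = 24

16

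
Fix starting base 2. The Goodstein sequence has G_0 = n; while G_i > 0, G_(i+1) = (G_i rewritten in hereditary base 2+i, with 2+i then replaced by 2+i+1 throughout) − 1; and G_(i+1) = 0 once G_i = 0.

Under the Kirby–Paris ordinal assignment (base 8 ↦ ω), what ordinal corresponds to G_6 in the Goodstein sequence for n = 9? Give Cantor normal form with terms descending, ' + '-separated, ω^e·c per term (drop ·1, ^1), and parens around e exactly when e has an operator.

G_0 = 9. HB_2(9) = 2^(2 + 1) + 1. Bump = 82. G_1 = 81.
G_1 = 81. HB_3(81) = 3^(3 + 1). Bump = 1024. G_2 = 1023.
G_2 = 1023. HB_4(1023) = 3·4^4 + 3·4^3 + 3·4^2 + 3·4 + 3. Bump = 9843. G_3 = 9842.
G_3 = 9842. HB_5(9842) = 3·5^5 + 3·5^3 + 3·5^2 + 3·5 + 2. Bump = 140744. G_4 = 140743.
G_4 = 140743. HB_6(140743) = 3·6^6 + 3·6^3 + 3·6^2 + 3·6 + 1. Bump = 2471827. G_5 = 2471826.
G_5 = 2471826. HB_7(2471826) = 3·7^7 + 3·7^3 + 3·7^2 + 3·7. Bump = 50333400. G_6 = 50333399.
G_6 = 50333399. HB_8(50333399) = 3·8^8 + 3·8^3 + 3·8^2 + 2·8 + 7. Bump = 1162263922. G_7 = 1162263921.

ω^ω·3 + ω^3·3 + ω^2·3 + ω·2 + 7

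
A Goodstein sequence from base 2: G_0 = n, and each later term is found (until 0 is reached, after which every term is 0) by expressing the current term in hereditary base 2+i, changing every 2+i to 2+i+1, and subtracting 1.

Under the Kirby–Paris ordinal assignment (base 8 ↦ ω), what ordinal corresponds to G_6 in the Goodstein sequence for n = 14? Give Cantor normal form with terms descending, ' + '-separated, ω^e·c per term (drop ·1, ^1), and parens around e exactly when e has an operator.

G_0 = 14. HB_2(14) = 2^(2 + 1) + 2^2 + 2. Bump = 111. G_1 = 110.
G_1 = 110. HB_3(110) = 3^(3 + 1) + 3^3 + 2. Bump = 1282. G_2 = 1281.
G_2 = 1281. HB_4(1281) = 4^(4 + 1) + 4^4 + 1. Bump = 18751. G_3 = 18750.
G_3 = 18750. HB_5(18750) = 5^(5 + 1) + 5^5. Bump = 326592. G_4 = 326591.
G_4 = 326591. HB_6(326591) = 6^(6 + 1) + 5·6^5 + 5·6^4 + 5·6^3 + 5·6^2 + 5·6 + 5. Bump = 5862841. G_5 = 5862840.
G_5 = 5862840. HB_7(5862840) = 7^(7 + 1) + 5·7^5 + 5·7^4 + 5·7^3 + 5·7^2 + 5·7 + 4. Bump = 134404972. G_6 = 134404971.
G_6 = 134404971. HB_8(134404971) = 8^(8 + 1) + 5·8^5 + 5·8^4 + 5·8^3 + 5·8^2 + 5·8 + 3. Bump = 3487116549. G_7 = 3487116548.

ω^(ω + 1) + ω^5·5 + ω^4·5 + ω^3·5 + ω^2·5 + ω·5 + 3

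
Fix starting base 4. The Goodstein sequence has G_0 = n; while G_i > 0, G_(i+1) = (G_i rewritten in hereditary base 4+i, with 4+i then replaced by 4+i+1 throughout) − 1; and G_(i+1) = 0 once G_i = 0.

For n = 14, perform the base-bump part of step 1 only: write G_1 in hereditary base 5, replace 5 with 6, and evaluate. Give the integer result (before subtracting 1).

(0) 14|_4 = 3·4 + 2 ↦ 3·5 + 2|_5 = 17 ⇒ 16
(1) 16|_5 = 3·5 + 1 ↦ 3·6 + 1|_6 = 19 ⇒ 18

19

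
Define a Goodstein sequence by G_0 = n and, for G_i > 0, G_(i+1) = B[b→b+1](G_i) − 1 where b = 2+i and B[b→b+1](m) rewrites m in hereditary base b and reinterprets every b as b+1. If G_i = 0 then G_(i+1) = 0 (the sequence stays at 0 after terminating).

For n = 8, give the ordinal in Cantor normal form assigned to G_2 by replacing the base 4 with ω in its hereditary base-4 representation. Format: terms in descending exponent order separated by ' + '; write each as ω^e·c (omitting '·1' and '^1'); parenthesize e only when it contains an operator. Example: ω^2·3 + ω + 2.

ω^ω·2 + ω^2·2 + ω·2 + 1

(0) 8|_2 = 2^(2 + 1) ↦ 3^(3 + 1)|_3 = 81 ⇒ 80
(1) 80|_3 = 2·3^3 + 2·3^2 + 2·3 + 2 ↦ 2·4^4 + 2·4^2 + 2·4 + 2|_4 = 554 ⇒ 553
(2) 553|_4 = 2·4^4 + 2·4^2 + 2·4 + 1 ↦ 2·5^5 + 2·5^2 + 2·5 + 1|_5 = 6311 ⇒ 6310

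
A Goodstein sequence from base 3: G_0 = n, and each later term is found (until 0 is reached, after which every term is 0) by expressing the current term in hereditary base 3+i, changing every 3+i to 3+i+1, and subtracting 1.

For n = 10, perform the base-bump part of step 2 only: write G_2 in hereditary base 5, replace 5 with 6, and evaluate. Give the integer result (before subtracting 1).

28

step 0: 10 = 3^2 + 1; sub 4 for 3: 4^2 + 1; = 17; G_1 = 17−1 = 16
step 1: 16 = 4^2; sub 5 for 4: 5^2; = 25; G_2 = 25−1 = 24
step 2: 24 = 4·5 + 4; sub 6 for 5: 4·6 + 4; = 28; G_3 = 28−1 = 27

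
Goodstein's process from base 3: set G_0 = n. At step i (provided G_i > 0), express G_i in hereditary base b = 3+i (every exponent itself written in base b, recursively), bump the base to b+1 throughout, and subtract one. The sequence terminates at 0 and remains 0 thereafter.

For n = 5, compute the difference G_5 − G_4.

5 —HB3→ 3 + 2 —bump→ 4 + 2 = 6 —(−1)→ 5
5 —HB4→ 4 + 1 —bump→ 5 + 1 = 6 —(−1)→ 5
5 —HB5→ 5 —bump→ 6 = 6 —(−1)→ 5
5 —HB6→ 5 —bump→ 5 = 5 —(−1)→ 4
4 —HB7→ 4 —bump→ 4 = 4 —(−1)→ 3

-1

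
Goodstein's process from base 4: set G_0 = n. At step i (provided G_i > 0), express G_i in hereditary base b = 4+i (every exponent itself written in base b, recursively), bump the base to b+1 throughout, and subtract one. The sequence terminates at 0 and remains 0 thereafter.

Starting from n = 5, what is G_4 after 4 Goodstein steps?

3

base 4: 5 = 4 + 1; at 5: 5 + 1 = 6; next = 5
base 5: 5 = 5; at 6: 6 = 6; next = 5
base 6: 5 = 5; at 7: 5 = 5; next = 4
base 7: 4 = 4; at 8: 4 = 4; next = 3
base 8: 3 = 3; at 9: 3 = 3; next = 2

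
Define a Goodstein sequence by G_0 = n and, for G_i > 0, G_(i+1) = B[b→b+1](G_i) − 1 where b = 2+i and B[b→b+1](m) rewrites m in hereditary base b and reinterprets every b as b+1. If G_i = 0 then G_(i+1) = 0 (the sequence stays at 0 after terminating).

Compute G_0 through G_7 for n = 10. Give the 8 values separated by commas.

G_0=10  [base 2] 2^(2 + 1) + 2  →[2↦3]→  3^(3 + 1) + 3 = 84  −1 ⇒ G_1=83
G_1=83  [base 3] 3^(3 + 1) + 2  →[3↦4]→  4^(4 + 1) + 2 = 1026  −1 ⇒ G_2=1025
G_2=1025  [base 4] 4^(4 + 1) + 1  →[4↦5]→  5^(5 + 1) + 1 = 15626  −1 ⇒ G_3=15625
G_3=15625  [base 5] 5^(5 + 1)  →[5↦6]→  6^(6 + 1) = 279936  −1 ⇒ G_4=279935
G_4=279935  [base 6] 5·6^6 + 5·6^5 + 5·6^4 + 5·6^3 + 5·6^2 + 5·6 + 5  →[6↦7]→  5·7^7 + 5·7^5 + 5·7^4 + 5·7^3 + 5·7^2 + 5·7 + 5 = 4215755  −1 ⇒ G_5=4215754
G_5=4215754  [base 7] 5·7^7 + 5·7^5 + 5·7^4 + 5·7^3 + 5·7^2 + 5·7 + 4  →[7↦8]→  5·8^8 + 5·8^5 + 5·8^4 + 5·8^3 + 5·8^2 + 5·8 + 4 = 84073324  −1 ⇒ G_6=84073323
G_6=84073323  [base 8] 5·8^8 + 5·8^5 + 5·8^4 + 5·8^3 + 5·8^2 + 5·8 + 3  →[8↦9]→  5·9^9 + 5·9^5 + 5·9^4 + 5·9^3 + 5·9^2 + 5·9 + 3 = 1937434593  −1 ⇒ G_7=1937434592

10, 83, 1025, 15625, 279935, 4215754, 84073323, 1937434592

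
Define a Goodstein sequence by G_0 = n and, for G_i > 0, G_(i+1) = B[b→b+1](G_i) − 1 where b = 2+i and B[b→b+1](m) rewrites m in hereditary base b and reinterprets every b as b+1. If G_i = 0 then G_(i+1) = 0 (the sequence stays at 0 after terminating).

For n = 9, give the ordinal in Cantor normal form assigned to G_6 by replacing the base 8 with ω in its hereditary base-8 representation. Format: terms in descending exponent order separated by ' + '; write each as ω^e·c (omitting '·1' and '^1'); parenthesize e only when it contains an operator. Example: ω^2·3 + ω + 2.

G_0 = 9. HB_2(9) = 2^(2 + 1) + 1. Bump = 82. G_1 = 81.
G_1 = 81. HB_3(81) = 3^(3 + 1). Bump = 1024. G_2 = 1023.
G_2 = 1023. HB_4(1023) = 3·4^4 + 3·4^3 + 3·4^2 + 3·4 + 3. Bump = 9843. G_3 = 9842.
G_3 = 9842. HB_5(9842) = 3·5^5 + 3·5^3 + 3·5^2 + 3·5 + 2. Bump = 140744. G_4 = 140743.
G_4 = 140743. HB_6(140743) = 3·6^6 + 3·6^3 + 3·6^2 + 3·6 + 1. Bump = 2471827. G_5 = 2471826.
G_5 = 2471826. HB_7(2471826) = 3·7^7 + 3·7^3 + 3·7^2 + 3·7. Bump = 50333400. G_6 = 50333399.

ω^ω·3 + ω^3·3 + ω^2·3 + ω·2 + 7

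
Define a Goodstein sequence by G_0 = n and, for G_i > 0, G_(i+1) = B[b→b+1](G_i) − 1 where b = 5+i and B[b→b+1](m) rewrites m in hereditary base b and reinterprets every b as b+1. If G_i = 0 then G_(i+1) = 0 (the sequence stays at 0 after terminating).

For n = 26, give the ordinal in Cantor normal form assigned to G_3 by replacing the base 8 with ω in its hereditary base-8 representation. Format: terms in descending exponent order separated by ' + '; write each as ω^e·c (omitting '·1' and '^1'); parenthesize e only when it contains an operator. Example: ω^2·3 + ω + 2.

(0) 26|_5 = 5^2 + 1 ↦ 6^2 + 1|_6 = 37 ⇒ 36
(1) 36|_6 = 6^2 ↦ 7^2|_7 = 49 ⇒ 48
(2) 48|_7 = 6·7 + 6 ↦ 6·8 + 6|_8 = 54 ⇒ 53
(3) 53|_8 = 6·8 + 5 ↦ 6·9 + 5|_9 = 59 ⇒ 58

ω·6 + 5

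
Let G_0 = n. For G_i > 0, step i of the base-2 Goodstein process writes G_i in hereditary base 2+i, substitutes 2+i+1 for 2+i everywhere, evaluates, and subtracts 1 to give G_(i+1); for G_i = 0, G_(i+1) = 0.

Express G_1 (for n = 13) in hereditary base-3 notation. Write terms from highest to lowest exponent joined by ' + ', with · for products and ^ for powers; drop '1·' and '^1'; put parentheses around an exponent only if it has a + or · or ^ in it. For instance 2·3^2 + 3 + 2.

G_0=13  [base 2] 2^(2 + 1) + 2^2 + 1  →[2↦3]→  3^(3 + 1) + 3^3 + 1 = 109  −1 ⇒ G_1=108
G_1=108  [base 3] 3^(3 + 1) + 3^3  →[3↦4]→  4^(4 + 1) + 4^4 = 1280  −1 ⇒ G_2=1279

3^(3 + 1) + 3^3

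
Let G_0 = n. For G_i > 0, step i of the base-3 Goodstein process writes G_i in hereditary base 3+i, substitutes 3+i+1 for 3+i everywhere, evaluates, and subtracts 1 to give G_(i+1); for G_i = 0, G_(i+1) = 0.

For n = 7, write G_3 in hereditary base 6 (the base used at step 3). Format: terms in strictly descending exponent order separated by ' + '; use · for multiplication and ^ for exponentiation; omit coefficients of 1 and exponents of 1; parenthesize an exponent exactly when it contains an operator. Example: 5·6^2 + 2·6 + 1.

base 3: 7 = 2·3 + 1; at 4: 2·4 + 1 = 9; next = 8
base 4: 8 = 2·4; at 5: 2·5 = 10; next = 9
base 5: 9 = 5 + 4; at 6: 6 + 4 = 10; next = 9
base 6: 9 = 6 + 3; at 7: 7 + 3 = 10; next = 9

6 + 3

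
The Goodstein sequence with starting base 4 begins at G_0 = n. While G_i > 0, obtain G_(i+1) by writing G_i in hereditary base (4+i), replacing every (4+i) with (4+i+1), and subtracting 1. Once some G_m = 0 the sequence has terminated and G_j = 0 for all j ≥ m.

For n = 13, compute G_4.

19

[0] 13 ≡ 3·4 + 1 (base 4). Lift 5: 16. −1: 15.
[1] 15 ≡ 3·5 (base 5). Lift 6: 18. −1: 17.
[2] 17 ≡ 2·6 + 5 (base 6). Lift 7: 19. −1: 18.
[3] 18 ≡ 2·7 + 4 (base 7). Lift 8: 20. −1: 19.
[4] 19 ≡ 2·8 + 3 (base 8). Lift 9: 21. −1: 20.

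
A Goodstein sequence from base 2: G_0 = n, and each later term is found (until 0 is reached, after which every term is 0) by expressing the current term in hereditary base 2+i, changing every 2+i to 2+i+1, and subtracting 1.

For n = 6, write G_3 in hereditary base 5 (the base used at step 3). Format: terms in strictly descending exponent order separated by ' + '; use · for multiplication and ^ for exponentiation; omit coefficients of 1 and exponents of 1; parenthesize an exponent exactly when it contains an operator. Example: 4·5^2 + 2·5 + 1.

5^5

step 0: 6 = 2^2 + 2; sub 3 for 2: 3^3 + 3; = 30; G_1 = 30−1 = 29
step 1: 29 = 3^3 + 2; sub 4 for 3: 4^4 + 2; = 258; G_2 = 258−1 = 257
step 2: 257 = 4^4 + 1; sub 5 for 4: 5^5 + 1; = 3126; G_3 = 3126−1 = 3125
step 3: 3125 = 5^5; sub 6 for 5: 6^6; = 46656; G_4 = 46656−1 = 46655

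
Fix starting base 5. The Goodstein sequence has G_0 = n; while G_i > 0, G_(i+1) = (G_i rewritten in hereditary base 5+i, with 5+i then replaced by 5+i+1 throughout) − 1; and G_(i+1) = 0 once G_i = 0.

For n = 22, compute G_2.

22 —HB5→ 4·5 + 2 —bump→ 4·6 + 2 = 26 —(−1)→ 25
25 —HB6→ 4·6 + 1 —bump→ 4·7 + 1 = 29 —(−1)→ 28
28 —HB7→ 4·7 —bump→ 4·8 = 32 —(−1)→ 31

28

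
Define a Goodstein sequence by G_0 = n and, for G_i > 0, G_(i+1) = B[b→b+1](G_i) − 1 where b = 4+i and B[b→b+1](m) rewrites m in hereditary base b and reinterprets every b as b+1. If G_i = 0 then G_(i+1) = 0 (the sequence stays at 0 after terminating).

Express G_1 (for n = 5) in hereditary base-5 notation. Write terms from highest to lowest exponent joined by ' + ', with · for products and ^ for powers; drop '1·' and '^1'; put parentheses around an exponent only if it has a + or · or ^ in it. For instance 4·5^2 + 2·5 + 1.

G_0=5  [base 4] 4 + 1  →[4↦5]→  5 + 1 = 6  −1 ⇒ G_1=5
G_1=5  [base 5] 5  →[5↦6]→  6 = 6  −1 ⇒ G_2=5

5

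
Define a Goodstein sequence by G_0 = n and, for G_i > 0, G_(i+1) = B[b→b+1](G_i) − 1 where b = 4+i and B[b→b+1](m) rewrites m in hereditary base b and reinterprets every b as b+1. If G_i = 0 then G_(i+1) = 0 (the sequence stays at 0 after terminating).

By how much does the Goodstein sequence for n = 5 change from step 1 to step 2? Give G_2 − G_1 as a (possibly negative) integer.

0

(0) 5|_4 = 4 + 1 ↦ 5 + 1|_5 = 6 ⇒ 5
(1) 5|_5 = 5 ↦ 6|_6 = 6 ⇒ 5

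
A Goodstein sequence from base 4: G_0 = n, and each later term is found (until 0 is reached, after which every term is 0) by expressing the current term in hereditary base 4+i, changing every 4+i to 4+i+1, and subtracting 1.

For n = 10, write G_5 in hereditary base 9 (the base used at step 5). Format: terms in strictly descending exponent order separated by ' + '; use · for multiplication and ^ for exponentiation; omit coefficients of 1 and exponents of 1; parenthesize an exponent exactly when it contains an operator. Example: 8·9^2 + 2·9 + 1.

i=0: 10 = 2·4 + 2 (b=4); 4→5: 2·5 + 2 = 12; 12−1 = 11
i=1: 11 = 2·5 + 1 (b=5); 5→6: 2·6 + 1 = 13; 13−1 = 12
i=2: 12 = 2·6 (b=6); 6→7: 2·7 = 14; 14−1 = 13
i=3: 13 = 7 + 6 (b=7); 7→8: 8 + 6 = 14; 14−1 = 13
i=4: 13 = 8 + 5 (b=8); 8→9: 9 + 5 = 14; 14−1 = 13
i=5: 13 = 9 + 4 (b=9); 9→10: 10 + 4 = 14; 14−1 = 13

9 + 4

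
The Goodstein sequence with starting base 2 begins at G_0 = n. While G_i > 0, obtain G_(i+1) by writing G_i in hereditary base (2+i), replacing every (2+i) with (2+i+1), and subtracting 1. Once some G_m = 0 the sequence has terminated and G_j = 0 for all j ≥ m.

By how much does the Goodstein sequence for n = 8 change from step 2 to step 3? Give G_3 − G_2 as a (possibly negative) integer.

5757

(0) 8|_2 = 2^(2 + 1) ↦ 3^(3 + 1)|_3 = 81 ⇒ 80
(1) 80|_3 = 2·3^3 + 2·3^2 + 2·3 + 2 ↦ 2·4^4 + 2·4^2 + 2·4 + 2|_4 = 554 ⇒ 553
(2) 553|_4 = 2·4^4 + 2·4^2 + 2·4 + 1 ↦ 2·5^5 + 2·5^2 + 2·5 + 1|_5 = 6311 ⇒ 6310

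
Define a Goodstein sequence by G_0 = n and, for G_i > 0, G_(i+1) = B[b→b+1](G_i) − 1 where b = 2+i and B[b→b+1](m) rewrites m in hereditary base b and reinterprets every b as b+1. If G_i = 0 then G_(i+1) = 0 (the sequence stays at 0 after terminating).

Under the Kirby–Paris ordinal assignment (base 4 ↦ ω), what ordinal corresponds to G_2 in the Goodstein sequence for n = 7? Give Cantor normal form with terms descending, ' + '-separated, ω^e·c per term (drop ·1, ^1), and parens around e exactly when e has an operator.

(0) 7|_2 = 2^2 + 2 + 1 ↦ 3^3 + 3 + 1|_3 = 31 ⇒ 30
(1) 30|_3 = 3^3 + 3 ↦ 4^4 + 4|_4 = 260 ⇒ 259
(2) 259|_4 = 4^4 + 3 ↦ 5^5 + 3|_5 = 3128 ⇒ 3127

ω^ω + 3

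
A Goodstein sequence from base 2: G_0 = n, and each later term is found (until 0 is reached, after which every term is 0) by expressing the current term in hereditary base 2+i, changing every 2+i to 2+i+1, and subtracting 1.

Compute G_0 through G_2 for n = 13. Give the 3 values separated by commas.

13, 108, 1279

G_0 = 13. HB_2(13) = 2^(2 + 1) + 2^2 + 1. Bump = 109. G_1 = 108.
G_1 = 108. HB_3(108) = 3^(3 + 1) + 3^3. Bump = 1280. G_2 = 1279.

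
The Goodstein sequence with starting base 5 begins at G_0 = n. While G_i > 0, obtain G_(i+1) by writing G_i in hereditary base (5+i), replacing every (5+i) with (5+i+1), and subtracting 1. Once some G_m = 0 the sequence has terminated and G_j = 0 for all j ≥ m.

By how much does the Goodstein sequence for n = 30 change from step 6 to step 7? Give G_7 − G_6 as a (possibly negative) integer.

[0] 30 ≡ 5^2 + 5 (base 5). Lift 6: 42. −1: 41.
[1] 41 ≡ 6^2 + 5 (base 6). Lift 7: 54. −1: 53.
[2] 53 ≡ 7^2 + 4 (base 7). Lift 8: 68. −1: 67.
[3] 67 ≡ 8^2 + 3 (base 8). Lift 9: 84. −1: 83.
[4] 83 ≡ 9^2 + 2 (base 9). Lift 10: 102. −1: 101.
[5] 101 ≡ 10^2 + 1 (base 10). Lift 11: 122. −1: 121.
[6] 121 ≡ 11^2 (base 11). Lift 12: 144. −1: 143.

22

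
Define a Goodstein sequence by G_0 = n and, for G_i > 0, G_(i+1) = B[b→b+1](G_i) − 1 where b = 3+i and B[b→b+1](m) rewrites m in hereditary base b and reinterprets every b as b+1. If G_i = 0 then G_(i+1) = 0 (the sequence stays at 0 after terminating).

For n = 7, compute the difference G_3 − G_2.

0

base 3: 7 = 2·3 + 1; at 4: 2·4 + 1 = 9; next = 8
base 4: 8 = 2·4; at 5: 2·5 = 10; next = 9
base 5: 9 = 5 + 4; at 6: 6 + 4 = 10; next = 9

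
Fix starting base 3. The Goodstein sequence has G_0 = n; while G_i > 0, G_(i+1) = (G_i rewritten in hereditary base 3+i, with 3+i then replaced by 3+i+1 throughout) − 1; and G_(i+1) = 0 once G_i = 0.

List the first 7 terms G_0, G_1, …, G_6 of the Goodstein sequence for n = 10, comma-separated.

G_0=10  [base 3] 3^2 + 1  →[3↦4]→  4^2 + 1 = 17  −1 ⇒ G_1=16
G_1=16  [base 4] 4^2  →[4↦5]→  5^2 = 25  −1 ⇒ G_2=24
G_2=24  [base 5] 4·5 + 4  →[5↦6]→  4·6 + 4 = 28  −1 ⇒ G_3=27
G_3=27  [base 6] 4·6 + 3  →[6↦7]→  4·7 + 3 = 31  −1 ⇒ G_4=30
G_4=30  [base 7] 4·7 + 2  →[7↦8]→  4·8 + 2 = 34  −1 ⇒ G_5=33
G_5=33  [base 8] 4·8 + 1  →[8↦9]→  4·9 + 1 = 37  −1 ⇒ G_6=36

10, 16, 24, 27, 30, 33, 36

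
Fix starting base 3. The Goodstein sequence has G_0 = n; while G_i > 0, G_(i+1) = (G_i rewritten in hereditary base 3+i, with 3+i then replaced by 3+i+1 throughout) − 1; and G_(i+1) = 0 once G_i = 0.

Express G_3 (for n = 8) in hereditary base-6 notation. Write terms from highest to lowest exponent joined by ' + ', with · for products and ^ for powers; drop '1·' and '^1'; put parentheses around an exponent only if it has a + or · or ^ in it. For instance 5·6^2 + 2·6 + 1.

8 —HB3→ 2·3 + 2 —bump→ 2·4 + 2 = 10 —(−1)→ 9
9 —HB4→ 2·4 + 1 —bump→ 2·5 + 1 = 11 —(−1)→ 10
10 —HB5→ 2·5 —bump→ 2·6 = 12 —(−1)→ 11
11 —HB6→ 6 + 5 —bump→ 7 + 5 = 12 —(−1)→ 11

6 + 5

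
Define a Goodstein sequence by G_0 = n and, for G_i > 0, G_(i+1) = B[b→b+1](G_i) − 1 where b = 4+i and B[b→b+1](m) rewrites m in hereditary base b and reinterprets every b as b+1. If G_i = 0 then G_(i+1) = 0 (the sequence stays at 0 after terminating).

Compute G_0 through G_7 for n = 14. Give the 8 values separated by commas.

14, 16, 18, 20, 21, 22, 23, 24

(0) 14|_4 = 3·4 + 2 ↦ 3·5 + 2|_5 = 17 ⇒ 16
(1) 16|_5 = 3·5 + 1 ↦ 3·6 + 1|_6 = 19 ⇒ 18
(2) 18|_6 = 3·6 ↦ 3·7|_7 = 21 ⇒ 20
(3) 20|_7 = 2·7 + 6 ↦ 2·8 + 6|_8 = 22 ⇒ 21
(4) 21|_8 = 2·8 + 5 ↦ 2·9 + 5|_9 = 23 ⇒ 22
(5) 22|_9 = 2·9 + 4 ↦ 2·10 + 4|_10 = 24 ⇒ 23
(6) 23|_10 = 2·10 + 3 ↦ 2·11 + 3|_11 = 25 ⇒ 24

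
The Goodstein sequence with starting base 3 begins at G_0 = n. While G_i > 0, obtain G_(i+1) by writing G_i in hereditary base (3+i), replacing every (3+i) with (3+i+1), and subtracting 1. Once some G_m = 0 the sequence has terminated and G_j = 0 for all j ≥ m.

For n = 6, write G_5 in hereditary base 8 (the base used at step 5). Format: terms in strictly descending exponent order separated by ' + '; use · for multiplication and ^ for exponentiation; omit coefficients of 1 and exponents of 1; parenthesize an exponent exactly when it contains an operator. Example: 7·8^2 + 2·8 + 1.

7

G_0=6  [base 3] 2·3  →[3↦4]→  2·4 = 8  −1 ⇒ G_1=7
G_1=7  [base 4] 4 + 3  →[4↦5]→  5 + 3 = 8  −1 ⇒ G_2=7
G_2=7  [base 5] 5 + 2  →[5↦6]→  6 + 2 = 8  −1 ⇒ G_3=7
G_3=7  [base 6] 6 + 1  →[6↦7]→  7 + 1 = 8  −1 ⇒ G_4=7
G_4=7  [base 7] 7  →[7↦8]→  8 = 8  −1 ⇒ G_5=7
G_5=7  [base 8] 7  →[8↦9]→  7 = 7  −1 ⇒ G_6=6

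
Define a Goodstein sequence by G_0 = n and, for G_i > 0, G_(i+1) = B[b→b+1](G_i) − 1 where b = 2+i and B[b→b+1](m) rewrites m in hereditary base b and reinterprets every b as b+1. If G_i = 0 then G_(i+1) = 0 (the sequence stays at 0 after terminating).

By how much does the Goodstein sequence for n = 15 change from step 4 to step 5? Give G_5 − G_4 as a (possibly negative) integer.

i=0: 15 = 2^(2 + 1) + 2^2 + 2 + 1 (b=2); 2→3: 3^(3 + 1) + 3^3 + 3 + 1 = 112; 112−1 = 111
i=1: 111 = 3^(3 + 1) + 3^3 + 3 (b=3); 3→4: 4^(4 + 1) + 4^4 + 4 = 1284; 1284−1 = 1283
i=2: 1283 = 4^(4 + 1) + 4^4 + 3 (b=4); 4→5: 5^(5 + 1) + 5^5 + 3 = 18753; 18753−1 = 18752
i=3: 18752 = 5^(5 + 1) + 5^5 + 2 (b=5); 5→6: 6^(6 + 1) + 6^6 + 2 = 326594; 326594−1 = 326593
i=4: 326593 = 6^(6 + 1) + 6^6 + 1 (b=6); 6→7: 7^(7 + 1) + 7^7 + 1 = 6588345; 6588345−1 = 6588344

6261751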